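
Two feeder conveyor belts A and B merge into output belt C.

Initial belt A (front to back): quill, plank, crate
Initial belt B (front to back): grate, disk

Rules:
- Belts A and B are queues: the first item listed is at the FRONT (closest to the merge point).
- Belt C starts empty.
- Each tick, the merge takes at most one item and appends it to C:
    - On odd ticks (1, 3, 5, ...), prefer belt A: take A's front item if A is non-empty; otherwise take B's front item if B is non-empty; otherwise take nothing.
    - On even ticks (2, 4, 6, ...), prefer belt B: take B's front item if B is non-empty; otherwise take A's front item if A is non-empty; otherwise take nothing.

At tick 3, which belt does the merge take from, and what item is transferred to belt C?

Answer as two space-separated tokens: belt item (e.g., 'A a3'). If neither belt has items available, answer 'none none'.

Answer: A plank

Derivation:
Tick 1: prefer A, take quill from A; A=[plank,crate] B=[grate,disk] C=[quill]
Tick 2: prefer B, take grate from B; A=[plank,crate] B=[disk] C=[quill,grate]
Tick 3: prefer A, take plank from A; A=[crate] B=[disk] C=[quill,grate,plank]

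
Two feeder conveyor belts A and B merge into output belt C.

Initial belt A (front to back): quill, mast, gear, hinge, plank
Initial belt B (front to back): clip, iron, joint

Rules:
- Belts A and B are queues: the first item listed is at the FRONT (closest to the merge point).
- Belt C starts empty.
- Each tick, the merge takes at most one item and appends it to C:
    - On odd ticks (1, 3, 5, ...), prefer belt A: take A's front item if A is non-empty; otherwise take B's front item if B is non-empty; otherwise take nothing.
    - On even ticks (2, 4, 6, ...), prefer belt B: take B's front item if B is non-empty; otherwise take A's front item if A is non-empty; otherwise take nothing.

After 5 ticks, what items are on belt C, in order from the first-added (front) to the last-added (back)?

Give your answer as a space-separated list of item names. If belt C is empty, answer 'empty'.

Answer: quill clip mast iron gear

Derivation:
Tick 1: prefer A, take quill from A; A=[mast,gear,hinge,plank] B=[clip,iron,joint] C=[quill]
Tick 2: prefer B, take clip from B; A=[mast,gear,hinge,plank] B=[iron,joint] C=[quill,clip]
Tick 3: prefer A, take mast from A; A=[gear,hinge,plank] B=[iron,joint] C=[quill,clip,mast]
Tick 4: prefer B, take iron from B; A=[gear,hinge,plank] B=[joint] C=[quill,clip,mast,iron]
Tick 5: prefer A, take gear from A; A=[hinge,plank] B=[joint] C=[quill,clip,mast,iron,gear]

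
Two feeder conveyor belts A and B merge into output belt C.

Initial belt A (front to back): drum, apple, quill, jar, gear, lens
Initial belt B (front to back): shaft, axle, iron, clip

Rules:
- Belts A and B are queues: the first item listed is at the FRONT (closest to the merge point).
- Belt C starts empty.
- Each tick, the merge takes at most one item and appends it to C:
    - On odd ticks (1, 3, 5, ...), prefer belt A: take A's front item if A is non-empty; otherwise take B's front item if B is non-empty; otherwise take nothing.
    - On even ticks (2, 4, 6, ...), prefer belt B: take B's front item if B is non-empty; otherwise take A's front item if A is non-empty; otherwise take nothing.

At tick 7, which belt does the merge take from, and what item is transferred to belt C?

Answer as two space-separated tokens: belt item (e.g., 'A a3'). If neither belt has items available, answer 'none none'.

Answer: A jar

Derivation:
Tick 1: prefer A, take drum from A; A=[apple,quill,jar,gear,lens] B=[shaft,axle,iron,clip] C=[drum]
Tick 2: prefer B, take shaft from B; A=[apple,quill,jar,gear,lens] B=[axle,iron,clip] C=[drum,shaft]
Tick 3: prefer A, take apple from A; A=[quill,jar,gear,lens] B=[axle,iron,clip] C=[drum,shaft,apple]
Tick 4: prefer B, take axle from B; A=[quill,jar,gear,lens] B=[iron,clip] C=[drum,shaft,apple,axle]
Tick 5: prefer A, take quill from A; A=[jar,gear,lens] B=[iron,clip] C=[drum,shaft,apple,axle,quill]
Tick 6: prefer B, take iron from B; A=[jar,gear,lens] B=[clip] C=[drum,shaft,apple,axle,quill,iron]
Tick 7: prefer A, take jar from A; A=[gear,lens] B=[clip] C=[drum,shaft,apple,axle,quill,iron,jar]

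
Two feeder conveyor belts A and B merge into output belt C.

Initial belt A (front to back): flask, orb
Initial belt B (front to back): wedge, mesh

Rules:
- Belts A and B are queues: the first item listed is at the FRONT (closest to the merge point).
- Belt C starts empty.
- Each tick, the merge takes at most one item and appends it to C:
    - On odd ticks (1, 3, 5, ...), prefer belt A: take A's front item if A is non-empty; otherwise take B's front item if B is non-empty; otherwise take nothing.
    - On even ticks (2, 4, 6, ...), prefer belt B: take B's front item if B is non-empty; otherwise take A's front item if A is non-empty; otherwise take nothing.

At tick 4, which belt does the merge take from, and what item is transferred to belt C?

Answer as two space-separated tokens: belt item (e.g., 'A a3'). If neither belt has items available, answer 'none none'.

Answer: B mesh

Derivation:
Tick 1: prefer A, take flask from A; A=[orb] B=[wedge,mesh] C=[flask]
Tick 2: prefer B, take wedge from B; A=[orb] B=[mesh] C=[flask,wedge]
Tick 3: prefer A, take orb from A; A=[-] B=[mesh] C=[flask,wedge,orb]
Tick 4: prefer B, take mesh from B; A=[-] B=[-] C=[flask,wedge,orb,mesh]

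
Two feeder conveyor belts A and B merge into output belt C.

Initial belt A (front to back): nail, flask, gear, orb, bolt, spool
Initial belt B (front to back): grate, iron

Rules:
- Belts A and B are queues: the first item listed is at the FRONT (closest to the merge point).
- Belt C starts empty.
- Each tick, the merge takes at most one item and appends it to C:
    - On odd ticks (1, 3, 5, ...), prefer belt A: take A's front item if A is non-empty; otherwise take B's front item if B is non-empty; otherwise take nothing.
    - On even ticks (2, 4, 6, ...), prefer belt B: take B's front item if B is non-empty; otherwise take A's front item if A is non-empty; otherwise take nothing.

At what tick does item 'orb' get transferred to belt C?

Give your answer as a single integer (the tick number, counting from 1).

Answer: 6

Derivation:
Tick 1: prefer A, take nail from A; A=[flask,gear,orb,bolt,spool] B=[grate,iron] C=[nail]
Tick 2: prefer B, take grate from B; A=[flask,gear,orb,bolt,spool] B=[iron] C=[nail,grate]
Tick 3: prefer A, take flask from A; A=[gear,orb,bolt,spool] B=[iron] C=[nail,grate,flask]
Tick 4: prefer B, take iron from B; A=[gear,orb,bolt,spool] B=[-] C=[nail,grate,flask,iron]
Tick 5: prefer A, take gear from A; A=[orb,bolt,spool] B=[-] C=[nail,grate,flask,iron,gear]
Tick 6: prefer B, take orb from A; A=[bolt,spool] B=[-] C=[nail,grate,flask,iron,gear,orb]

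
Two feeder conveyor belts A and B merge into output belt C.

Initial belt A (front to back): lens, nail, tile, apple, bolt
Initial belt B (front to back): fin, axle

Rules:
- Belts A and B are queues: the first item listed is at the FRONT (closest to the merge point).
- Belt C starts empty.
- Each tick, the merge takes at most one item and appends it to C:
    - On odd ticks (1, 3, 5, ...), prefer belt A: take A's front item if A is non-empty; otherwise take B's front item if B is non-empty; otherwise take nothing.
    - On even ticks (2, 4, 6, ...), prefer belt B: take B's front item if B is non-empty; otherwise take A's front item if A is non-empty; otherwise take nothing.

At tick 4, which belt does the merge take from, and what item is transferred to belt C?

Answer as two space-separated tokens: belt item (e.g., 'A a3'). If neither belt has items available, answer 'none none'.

Tick 1: prefer A, take lens from A; A=[nail,tile,apple,bolt] B=[fin,axle] C=[lens]
Tick 2: prefer B, take fin from B; A=[nail,tile,apple,bolt] B=[axle] C=[lens,fin]
Tick 3: prefer A, take nail from A; A=[tile,apple,bolt] B=[axle] C=[lens,fin,nail]
Tick 4: prefer B, take axle from B; A=[tile,apple,bolt] B=[-] C=[lens,fin,nail,axle]

Answer: B axle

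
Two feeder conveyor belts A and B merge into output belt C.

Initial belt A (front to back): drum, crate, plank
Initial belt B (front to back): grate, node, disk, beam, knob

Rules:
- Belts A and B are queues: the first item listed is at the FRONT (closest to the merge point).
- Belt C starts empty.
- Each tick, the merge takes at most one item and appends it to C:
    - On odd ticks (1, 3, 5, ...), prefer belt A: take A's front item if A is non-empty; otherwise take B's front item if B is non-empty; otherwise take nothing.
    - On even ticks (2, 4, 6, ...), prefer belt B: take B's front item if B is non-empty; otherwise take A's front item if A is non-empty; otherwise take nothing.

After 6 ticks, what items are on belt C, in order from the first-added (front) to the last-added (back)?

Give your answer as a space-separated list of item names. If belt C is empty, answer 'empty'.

Answer: drum grate crate node plank disk

Derivation:
Tick 1: prefer A, take drum from A; A=[crate,plank] B=[grate,node,disk,beam,knob] C=[drum]
Tick 2: prefer B, take grate from B; A=[crate,plank] B=[node,disk,beam,knob] C=[drum,grate]
Tick 3: prefer A, take crate from A; A=[plank] B=[node,disk,beam,knob] C=[drum,grate,crate]
Tick 4: prefer B, take node from B; A=[plank] B=[disk,beam,knob] C=[drum,grate,crate,node]
Tick 5: prefer A, take plank from A; A=[-] B=[disk,beam,knob] C=[drum,grate,crate,node,plank]
Tick 6: prefer B, take disk from B; A=[-] B=[beam,knob] C=[drum,grate,crate,node,plank,disk]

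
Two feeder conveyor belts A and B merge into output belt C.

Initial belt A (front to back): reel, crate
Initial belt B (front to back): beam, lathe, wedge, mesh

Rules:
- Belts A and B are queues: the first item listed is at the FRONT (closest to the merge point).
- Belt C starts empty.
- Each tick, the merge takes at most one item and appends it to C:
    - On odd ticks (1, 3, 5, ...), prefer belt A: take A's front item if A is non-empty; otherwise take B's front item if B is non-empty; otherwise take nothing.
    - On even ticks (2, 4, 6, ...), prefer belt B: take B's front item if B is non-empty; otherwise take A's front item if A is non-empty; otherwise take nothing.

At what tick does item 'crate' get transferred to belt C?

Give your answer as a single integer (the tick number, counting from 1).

Tick 1: prefer A, take reel from A; A=[crate] B=[beam,lathe,wedge,mesh] C=[reel]
Tick 2: prefer B, take beam from B; A=[crate] B=[lathe,wedge,mesh] C=[reel,beam]
Tick 3: prefer A, take crate from A; A=[-] B=[lathe,wedge,mesh] C=[reel,beam,crate]

Answer: 3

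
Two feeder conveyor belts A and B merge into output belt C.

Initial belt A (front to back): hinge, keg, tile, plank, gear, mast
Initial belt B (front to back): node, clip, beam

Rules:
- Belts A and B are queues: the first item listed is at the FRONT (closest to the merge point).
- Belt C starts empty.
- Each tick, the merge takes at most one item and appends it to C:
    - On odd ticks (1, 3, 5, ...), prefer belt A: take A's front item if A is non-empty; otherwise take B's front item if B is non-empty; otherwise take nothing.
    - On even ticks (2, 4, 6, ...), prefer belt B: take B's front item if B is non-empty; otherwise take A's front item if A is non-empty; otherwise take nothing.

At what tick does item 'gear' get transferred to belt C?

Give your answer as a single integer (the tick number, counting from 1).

Answer: 8

Derivation:
Tick 1: prefer A, take hinge from A; A=[keg,tile,plank,gear,mast] B=[node,clip,beam] C=[hinge]
Tick 2: prefer B, take node from B; A=[keg,tile,plank,gear,mast] B=[clip,beam] C=[hinge,node]
Tick 3: prefer A, take keg from A; A=[tile,plank,gear,mast] B=[clip,beam] C=[hinge,node,keg]
Tick 4: prefer B, take clip from B; A=[tile,plank,gear,mast] B=[beam] C=[hinge,node,keg,clip]
Tick 5: prefer A, take tile from A; A=[plank,gear,mast] B=[beam] C=[hinge,node,keg,clip,tile]
Tick 6: prefer B, take beam from B; A=[plank,gear,mast] B=[-] C=[hinge,node,keg,clip,tile,beam]
Tick 7: prefer A, take plank from A; A=[gear,mast] B=[-] C=[hinge,node,keg,clip,tile,beam,plank]
Tick 8: prefer B, take gear from A; A=[mast] B=[-] C=[hinge,node,keg,clip,tile,beam,plank,gear]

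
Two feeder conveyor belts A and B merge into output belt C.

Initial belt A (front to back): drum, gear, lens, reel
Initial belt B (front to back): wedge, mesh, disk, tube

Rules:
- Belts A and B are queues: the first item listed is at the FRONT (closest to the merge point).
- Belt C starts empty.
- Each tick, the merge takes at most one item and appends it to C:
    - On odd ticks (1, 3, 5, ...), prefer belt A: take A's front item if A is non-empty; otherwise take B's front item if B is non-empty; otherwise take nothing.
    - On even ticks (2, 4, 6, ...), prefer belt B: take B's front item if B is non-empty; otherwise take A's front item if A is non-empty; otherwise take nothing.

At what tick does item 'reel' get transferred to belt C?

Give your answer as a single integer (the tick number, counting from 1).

Tick 1: prefer A, take drum from A; A=[gear,lens,reel] B=[wedge,mesh,disk,tube] C=[drum]
Tick 2: prefer B, take wedge from B; A=[gear,lens,reel] B=[mesh,disk,tube] C=[drum,wedge]
Tick 3: prefer A, take gear from A; A=[lens,reel] B=[mesh,disk,tube] C=[drum,wedge,gear]
Tick 4: prefer B, take mesh from B; A=[lens,reel] B=[disk,tube] C=[drum,wedge,gear,mesh]
Tick 5: prefer A, take lens from A; A=[reel] B=[disk,tube] C=[drum,wedge,gear,mesh,lens]
Tick 6: prefer B, take disk from B; A=[reel] B=[tube] C=[drum,wedge,gear,mesh,lens,disk]
Tick 7: prefer A, take reel from A; A=[-] B=[tube] C=[drum,wedge,gear,mesh,lens,disk,reel]

Answer: 7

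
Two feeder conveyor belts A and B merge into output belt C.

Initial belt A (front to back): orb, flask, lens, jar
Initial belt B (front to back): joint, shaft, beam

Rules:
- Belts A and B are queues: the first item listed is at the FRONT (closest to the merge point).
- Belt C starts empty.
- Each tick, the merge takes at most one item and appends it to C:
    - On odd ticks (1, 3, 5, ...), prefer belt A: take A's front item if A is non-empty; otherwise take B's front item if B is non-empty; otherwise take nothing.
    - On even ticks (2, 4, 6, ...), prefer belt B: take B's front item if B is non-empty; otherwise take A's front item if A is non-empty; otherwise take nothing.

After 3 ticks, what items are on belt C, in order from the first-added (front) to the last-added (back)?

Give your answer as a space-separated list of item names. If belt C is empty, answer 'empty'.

Tick 1: prefer A, take orb from A; A=[flask,lens,jar] B=[joint,shaft,beam] C=[orb]
Tick 2: prefer B, take joint from B; A=[flask,lens,jar] B=[shaft,beam] C=[orb,joint]
Tick 3: prefer A, take flask from A; A=[lens,jar] B=[shaft,beam] C=[orb,joint,flask]

Answer: orb joint flask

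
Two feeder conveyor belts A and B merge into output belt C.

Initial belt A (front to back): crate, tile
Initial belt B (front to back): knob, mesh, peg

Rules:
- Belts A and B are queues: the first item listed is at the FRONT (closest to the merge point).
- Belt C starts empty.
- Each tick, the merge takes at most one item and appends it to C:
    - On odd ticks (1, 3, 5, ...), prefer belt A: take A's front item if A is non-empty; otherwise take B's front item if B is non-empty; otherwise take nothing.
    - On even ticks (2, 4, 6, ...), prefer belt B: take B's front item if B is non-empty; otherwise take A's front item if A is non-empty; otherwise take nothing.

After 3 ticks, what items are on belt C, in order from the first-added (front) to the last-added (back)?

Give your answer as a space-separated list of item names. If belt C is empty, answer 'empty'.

Tick 1: prefer A, take crate from A; A=[tile] B=[knob,mesh,peg] C=[crate]
Tick 2: prefer B, take knob from B; A=[tile] B=[mesh,peg] C=[crate,knob]
Tick 3: prefer A, take tile from A; A=[-] B=[mesh,peg] C=[crate,knob,tile]

Answer: crate knob tile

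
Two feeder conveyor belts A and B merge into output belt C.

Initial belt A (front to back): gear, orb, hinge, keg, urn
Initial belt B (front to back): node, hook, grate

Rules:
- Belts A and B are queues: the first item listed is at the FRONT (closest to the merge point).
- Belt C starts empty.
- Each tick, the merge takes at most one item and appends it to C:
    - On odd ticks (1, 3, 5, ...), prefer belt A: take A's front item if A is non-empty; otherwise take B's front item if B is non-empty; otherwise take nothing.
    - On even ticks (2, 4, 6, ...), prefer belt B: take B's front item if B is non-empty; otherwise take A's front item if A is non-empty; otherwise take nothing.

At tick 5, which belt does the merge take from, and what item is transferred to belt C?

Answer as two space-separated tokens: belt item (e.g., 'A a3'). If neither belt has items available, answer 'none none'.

Answer: A hinge

Derivation:
Tick 1: prefer A, take gear from A; A=[orb,hinge,keg,urn] B=[node,hook,grate] C=[gear]
Tick 2: prefer B, take node from B; A=[orb,hinge,keg,urn] B=[hook,grate] C=[gear,node]
Tick 3: prefer A, take orb from A; A=[hinge,keg,urn] B=[hook,grate] C=[gear,node,orb]
Tick 4: prefer B, take hook from B; A=[hinge,keg,urn] B=[grate] C=[gear,node,orb,hook]
Tick 5: prefer A, take hinge from A; A=[keg,urn] B=[grate] C=[gear,node,orb,hook,hinge]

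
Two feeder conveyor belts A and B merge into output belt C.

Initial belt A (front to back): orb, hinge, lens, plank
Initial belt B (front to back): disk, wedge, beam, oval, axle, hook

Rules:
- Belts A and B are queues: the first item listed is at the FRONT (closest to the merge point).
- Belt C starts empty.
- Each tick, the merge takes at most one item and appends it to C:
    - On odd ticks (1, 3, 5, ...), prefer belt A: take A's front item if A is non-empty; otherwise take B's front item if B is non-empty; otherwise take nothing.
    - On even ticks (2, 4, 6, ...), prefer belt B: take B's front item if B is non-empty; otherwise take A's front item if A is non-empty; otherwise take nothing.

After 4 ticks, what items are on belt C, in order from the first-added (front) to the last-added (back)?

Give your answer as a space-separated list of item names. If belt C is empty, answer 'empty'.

Answer: orb disk hinge wedge

Derivation:
Tick 1: prefer A, take orb from A; A=[hinge,lens,plank] B=[disk,wedge,beam,oval,axle,hook] C=[orb]
Tick 2: prefer B, take disk from B; A=[hinge,lens,plank] B=[wedge,beam,oval,axle,hook] C=[orb,disk]
Tick 3: prefer A, take hinge from A; A=[lens,plank] B=[wedge,beam,oval,axle,hook] C=[orb,disk,hinge]
Tick 4: prefer B, take wedge from B; A=[lens,plank] B=[beam,oval,axle,hook] C=[orb,disk,hinge,wedge]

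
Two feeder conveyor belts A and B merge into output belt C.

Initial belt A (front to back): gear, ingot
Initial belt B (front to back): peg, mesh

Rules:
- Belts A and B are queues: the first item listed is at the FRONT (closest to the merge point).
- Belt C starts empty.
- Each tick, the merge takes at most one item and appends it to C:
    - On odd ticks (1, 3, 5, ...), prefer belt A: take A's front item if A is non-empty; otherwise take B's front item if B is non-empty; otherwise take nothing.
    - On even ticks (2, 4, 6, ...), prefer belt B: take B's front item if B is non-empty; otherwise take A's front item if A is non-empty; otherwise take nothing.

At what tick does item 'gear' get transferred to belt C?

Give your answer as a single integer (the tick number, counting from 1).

Answer: 1

Derivation:
Tick 1: prefer A, take gear from A; A=[ingot] B=[peg,mesh] C=[gear]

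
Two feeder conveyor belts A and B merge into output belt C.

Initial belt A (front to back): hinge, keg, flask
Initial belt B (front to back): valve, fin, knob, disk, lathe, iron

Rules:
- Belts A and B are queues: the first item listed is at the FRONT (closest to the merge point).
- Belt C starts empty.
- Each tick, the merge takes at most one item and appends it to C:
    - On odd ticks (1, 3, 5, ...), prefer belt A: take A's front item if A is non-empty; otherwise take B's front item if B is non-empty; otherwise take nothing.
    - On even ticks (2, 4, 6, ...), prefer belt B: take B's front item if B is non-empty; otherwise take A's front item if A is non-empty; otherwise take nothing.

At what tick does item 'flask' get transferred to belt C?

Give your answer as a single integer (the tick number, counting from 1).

Tick 1: prefer A, take hinge from A; A=[keg,flask] B=[valve,fin,knob,disk,lathe,iron] C=[hinge]
Tick 2: prefer B, take valve from B; A=[keg,flask] B=[fin,knob,disk,lathe,iron] C=[hinge,valve]
Tick 3: prefer A, take keg from A; A=[flask] B=[fin,knob,disk,lathe,iron] C=[hinge,valve,keg]
Tick 4: prefer B, take fin from B; A=[flask] B=[knob,disk,lathe,iron] C=[hinge,valve,keg,fin]
Tick 5: prefer A, take flask from A; A=[-] B=[knob,disk,lathe,iron] C=[hinge,valve,keg,fin,flask]

Answer: 5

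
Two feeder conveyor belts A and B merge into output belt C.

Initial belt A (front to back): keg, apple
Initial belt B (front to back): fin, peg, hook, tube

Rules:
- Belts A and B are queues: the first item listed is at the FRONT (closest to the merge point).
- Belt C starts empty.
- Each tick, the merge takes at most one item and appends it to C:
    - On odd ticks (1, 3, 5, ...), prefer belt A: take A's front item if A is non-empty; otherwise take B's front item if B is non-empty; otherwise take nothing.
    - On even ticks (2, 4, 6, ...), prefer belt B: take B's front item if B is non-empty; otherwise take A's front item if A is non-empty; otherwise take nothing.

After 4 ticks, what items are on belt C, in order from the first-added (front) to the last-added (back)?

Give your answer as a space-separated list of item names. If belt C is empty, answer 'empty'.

Tick 1: prefer A, take keg from A; A=[apple] B=[fin,peg,hook,tube] C=[keg]
Tick 2: prefer B, take fin from B; A=[apple] B=[peg,hook,tube] C=[keg,fin]
Tick 3: prefer A, take apple from A; A=[-] B=[peg,hook,tube] C=[keg,fin,apple]
Tick 4: prefer B, take peg from B; A=[-] B=[hook,tube] C=[keg,fin,apple,peg]

Answer: keg fin apple peg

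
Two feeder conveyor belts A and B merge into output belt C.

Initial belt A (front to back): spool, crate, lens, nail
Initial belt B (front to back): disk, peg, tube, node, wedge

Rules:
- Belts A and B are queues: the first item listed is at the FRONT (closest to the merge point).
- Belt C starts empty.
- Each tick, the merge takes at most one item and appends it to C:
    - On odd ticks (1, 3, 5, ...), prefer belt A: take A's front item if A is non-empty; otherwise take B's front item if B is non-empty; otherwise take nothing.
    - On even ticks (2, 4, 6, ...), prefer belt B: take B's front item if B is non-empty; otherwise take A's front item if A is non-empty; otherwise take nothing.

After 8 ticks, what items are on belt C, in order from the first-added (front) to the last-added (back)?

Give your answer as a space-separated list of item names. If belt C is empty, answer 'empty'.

Answer: spool disk crate peg lens tube nail node

Derivation:
Tick 1: prefer A, take spool from A; A=[crate,lens,nail] B=[disk,peg,tube,node,wedge] C=[spool]
Tick 2: prefer B, take disk from B; A=[crate,lens,nail] B=[peg,tube,node,wedge] C=[spool,disk]
Tick 3: prefer A, take crate from A; A=[lens,nail] B=[peg,tube,node,wedge] C=[spool,disk,crate]
Tick 4: prefer B, take peg from B; A=[lens,nail] B=[tube,node,wedge] C=[spool,disk,crate,peg]
Tick 5: prefer A, take lens from A; A=[nail] B=[tube,node,wedge] C=[spool,disk,crate,peg,lens]
Tick 6: prefer B, take tube from B; A=[nail] B=[node,wedge] C=[spool,disk,crate,peg,lens,tube]
Tick 7: prefer A, take nail from A; A=[-] B=[node,wedge] C=[spool,disk,crate,peg,lens,tube,nail]
Tick 8: prefer B, take node from B; A=[-] B=[wedge] C=[spool,disk,crate,peg,lens,tube,nail,node]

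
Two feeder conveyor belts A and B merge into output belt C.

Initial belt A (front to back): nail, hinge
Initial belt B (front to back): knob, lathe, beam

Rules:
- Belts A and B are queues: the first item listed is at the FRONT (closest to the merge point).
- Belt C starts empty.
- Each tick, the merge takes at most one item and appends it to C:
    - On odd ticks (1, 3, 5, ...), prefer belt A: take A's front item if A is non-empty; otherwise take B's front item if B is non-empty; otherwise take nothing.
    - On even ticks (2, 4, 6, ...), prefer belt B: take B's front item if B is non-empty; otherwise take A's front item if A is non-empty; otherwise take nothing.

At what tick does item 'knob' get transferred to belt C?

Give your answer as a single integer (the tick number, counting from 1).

Tick 1: prefer A, take nail from A; A=[hinge] B=[knob,lathe,beam] C=[nail]
Tick 2: prefer B, take knob from B; A=[hinge] B=[lathe,beam] C=[nail,knob]

Answer: 2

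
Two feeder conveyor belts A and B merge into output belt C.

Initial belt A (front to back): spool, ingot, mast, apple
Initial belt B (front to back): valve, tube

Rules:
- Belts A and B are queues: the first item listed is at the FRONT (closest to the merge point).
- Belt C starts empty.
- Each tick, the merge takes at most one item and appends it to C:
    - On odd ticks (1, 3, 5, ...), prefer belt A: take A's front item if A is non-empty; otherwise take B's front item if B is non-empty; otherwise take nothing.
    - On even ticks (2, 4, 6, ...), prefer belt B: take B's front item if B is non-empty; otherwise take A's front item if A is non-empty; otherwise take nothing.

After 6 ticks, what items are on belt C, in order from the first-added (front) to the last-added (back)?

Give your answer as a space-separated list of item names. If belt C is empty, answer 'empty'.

Answer: spool valve ingot tube mast apple

Derivation:
Tick 1: prefer A, take spool from A; A=[ingot,mast,apple] B=[valve,tube] C=[spool]
Tick 2: prefer B, take valve from B; A=[ingot,mast,apple] B=[tube] C=[spool,valve]
Tick 3: prefer A, take ingot from A; A=[mast,apple] B=[tube] C=[spool,valve,ingot]
Tick 4: prefer B, take tube from B; A=[mast,apple] B=[-] C=[spool,valve,ingot,tube]
Tick 5: prefer A, take mast from A; A=[apple] B=[-] C=[spool,valve,ingot,tube,mast]
Tick 6: prefer B, take apple from A; A=[-] B=[-] C=[spool,valve,ingot,tube,mast,apple]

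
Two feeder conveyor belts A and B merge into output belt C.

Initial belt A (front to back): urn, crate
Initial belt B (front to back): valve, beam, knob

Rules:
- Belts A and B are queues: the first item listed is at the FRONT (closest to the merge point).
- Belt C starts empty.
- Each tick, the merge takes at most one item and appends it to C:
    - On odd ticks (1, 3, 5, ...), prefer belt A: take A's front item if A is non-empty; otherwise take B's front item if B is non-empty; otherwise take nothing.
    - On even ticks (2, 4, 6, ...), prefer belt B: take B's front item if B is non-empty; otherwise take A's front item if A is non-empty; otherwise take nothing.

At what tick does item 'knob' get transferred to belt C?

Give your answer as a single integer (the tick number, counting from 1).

Answer: 5

Derivation:
Tick 1: prefer A, take urn from A; A=[crate] B=[valve,beam,knob] C=[urn]
Tick 2: prefer B, take valve from B; A=[crate] B=[beam,knob] C=[urn,valve]
Tick 3: prefer A, take crate from A; A=[-] B=[beam,knob] C=[urn,valve,crate]
Tick 4: prefer B, take beam from B; A=[-] B=[knob] C=[urn,valve,crate,beam]
Tick 5: prefer A, take knob from B; A=[-] B=[-] C=[urn,valve,crate,beam,knob]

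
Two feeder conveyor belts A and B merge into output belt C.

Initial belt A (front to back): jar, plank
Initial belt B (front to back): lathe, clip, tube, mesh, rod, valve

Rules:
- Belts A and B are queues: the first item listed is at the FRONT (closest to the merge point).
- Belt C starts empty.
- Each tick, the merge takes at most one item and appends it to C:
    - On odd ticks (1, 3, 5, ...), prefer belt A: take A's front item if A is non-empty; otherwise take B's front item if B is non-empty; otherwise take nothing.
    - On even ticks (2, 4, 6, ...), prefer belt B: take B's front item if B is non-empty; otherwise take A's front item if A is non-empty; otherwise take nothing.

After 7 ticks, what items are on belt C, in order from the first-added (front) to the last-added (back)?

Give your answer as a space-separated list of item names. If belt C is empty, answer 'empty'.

Answer: jar lathe plank clip tube mesh rod

Derivation:
Tick 1: prefer A, take jar from A; A=[plank] B=[lathe,clip,tube,mesh,rod,valve] C=[jar]
Tick 2: prefer B, take lathe from B; A=[plank] B=[clip,tube,mesh,rod,valve] C=[jar,lathe]
Tick 3: prefer A, take plank from A; A=[-] B=[clip,tube,mesh,rod,valve] C=[jar,lathe,plank]
Tick 4: prefer B, take clip from B; A=[-] B=[tube,mesh,rod,valve] C=[jar,lathe,plank,clip]
Tick 5: prefer A, take tube from B; A=[-] B=[mesh,rod,valve] C=[jar,lathe,plank,clip,tube]
Tick 6: prefer B, take mesh from B; A=[-] B=[rod,valve] C=[jar,lathe,plank,clip,tube,mesh]
Tick 7: prefer A, take rod from B; A=[-] B=[valve] C=[jar,lathe,plank,clip,tube,mesh,rod]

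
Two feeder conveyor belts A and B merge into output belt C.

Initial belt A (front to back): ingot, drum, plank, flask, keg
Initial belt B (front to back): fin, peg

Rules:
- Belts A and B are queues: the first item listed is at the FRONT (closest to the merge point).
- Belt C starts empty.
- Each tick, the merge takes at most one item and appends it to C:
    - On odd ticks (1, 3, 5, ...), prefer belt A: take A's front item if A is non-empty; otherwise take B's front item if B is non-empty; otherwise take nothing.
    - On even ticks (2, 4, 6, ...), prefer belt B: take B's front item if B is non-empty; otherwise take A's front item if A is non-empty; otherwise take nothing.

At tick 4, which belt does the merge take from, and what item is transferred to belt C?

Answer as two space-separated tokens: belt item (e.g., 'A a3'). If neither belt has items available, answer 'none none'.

Tick 1: prefer A, take ingot from A; A=[drum,plank,flask,keg] B=[fin,peg] C=[ingot]
Tick 2: prefer B, take fin from B; A=[drum,plank,flask,keg] B=[peg] C=[ingot,fin]
Tick 3: prefer A, take drum from A; A=[plank,flask,keg] B=[peg] C=[ingot,fin,drum]
Tick 4: prefer B, take peg from B; A=[plank,flask,keg] B=[-] C=[ingot,fin,drum,peg]

Answer: B peg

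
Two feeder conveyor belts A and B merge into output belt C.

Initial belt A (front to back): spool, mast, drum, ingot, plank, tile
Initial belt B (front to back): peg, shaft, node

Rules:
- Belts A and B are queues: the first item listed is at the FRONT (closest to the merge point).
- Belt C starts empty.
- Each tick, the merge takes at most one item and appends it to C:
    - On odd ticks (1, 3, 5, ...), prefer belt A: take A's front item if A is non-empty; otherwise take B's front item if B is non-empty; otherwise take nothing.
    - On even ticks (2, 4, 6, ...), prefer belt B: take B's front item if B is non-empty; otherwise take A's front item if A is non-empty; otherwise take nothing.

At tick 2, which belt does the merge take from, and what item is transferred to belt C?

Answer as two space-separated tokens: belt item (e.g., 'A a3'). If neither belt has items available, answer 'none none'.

Answer: B peg

Derivation:
Tick 1: prefer A, take spool from A; A=[mast,drum,ingot,plank,tile] B=[peg,shaft,node] C=[spool]
Tick 2: prefer B, take peg from B; A=[mast,drum,ingot,plank,tile] B=[shaft,node] C=[spool,peg]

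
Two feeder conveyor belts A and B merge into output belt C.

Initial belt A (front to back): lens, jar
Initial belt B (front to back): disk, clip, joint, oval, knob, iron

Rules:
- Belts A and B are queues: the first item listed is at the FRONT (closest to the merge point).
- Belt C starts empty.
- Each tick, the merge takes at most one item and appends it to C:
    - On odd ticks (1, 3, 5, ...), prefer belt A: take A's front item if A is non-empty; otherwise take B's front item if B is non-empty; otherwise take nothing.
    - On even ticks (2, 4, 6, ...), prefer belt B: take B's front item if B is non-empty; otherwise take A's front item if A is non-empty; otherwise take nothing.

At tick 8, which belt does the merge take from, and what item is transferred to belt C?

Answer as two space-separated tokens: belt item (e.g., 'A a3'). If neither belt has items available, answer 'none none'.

Answer: B iron

Derivation:
Tick 1: prefer A, take lens from A; A=[jar] B=[disk,clip,joint,oval,knob,iron] C=[lens]
Tick 2: prefer B, take disk from B; A=[jar] B=[clip,joint,oval,knob,iron] C=[lens,disk]
Tick 3: prefer A, take jar from A; A=[-] B=[clip,joint,oval,knob,iron] C=[lens,disk,jar]
Tick 4: prefer B, take clip from B; A=[-] B=[joint,oval,knob,iron] C=[lens,disk,jar,clip]
Tick 5: prefer A, take joint from B; A=[-] B=[oval,knob,iron] C=[lens,disk,jar,clip,joint]
Tick 6: prefer B, take oval from B; A=[-] B=[knob,iron] C=[lens,disk,jar,clip,joint,oval]
Tick 7: prefer A, take knob from B; A=[-] B=[iron] C=[lens,disk,jar,clip,joint,oval,knob]
Tick 8: prefer B, take iron from B; A=[-] B=[-] C=[lens,disk,jar,clip,joint,oval,knob,iron]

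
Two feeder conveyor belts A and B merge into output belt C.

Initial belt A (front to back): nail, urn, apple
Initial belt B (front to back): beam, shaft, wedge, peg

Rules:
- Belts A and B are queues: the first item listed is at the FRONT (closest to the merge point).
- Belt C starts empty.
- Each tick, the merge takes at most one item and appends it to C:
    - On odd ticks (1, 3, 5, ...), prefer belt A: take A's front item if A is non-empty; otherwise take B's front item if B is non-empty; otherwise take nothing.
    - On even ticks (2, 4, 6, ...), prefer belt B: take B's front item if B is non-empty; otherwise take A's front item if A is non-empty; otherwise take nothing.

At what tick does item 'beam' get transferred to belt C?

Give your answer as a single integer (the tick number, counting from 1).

Answer: 2

Derivation:
Tick 1: prefer A, take nail from A; A=[urn,apple] B=[beam,shaft,wedge,peg] C=[nail]
Tick 2: prefer B, take beam from B; A=[urn,apple] B=[shaft,wedge,peg] C=[nail,beam]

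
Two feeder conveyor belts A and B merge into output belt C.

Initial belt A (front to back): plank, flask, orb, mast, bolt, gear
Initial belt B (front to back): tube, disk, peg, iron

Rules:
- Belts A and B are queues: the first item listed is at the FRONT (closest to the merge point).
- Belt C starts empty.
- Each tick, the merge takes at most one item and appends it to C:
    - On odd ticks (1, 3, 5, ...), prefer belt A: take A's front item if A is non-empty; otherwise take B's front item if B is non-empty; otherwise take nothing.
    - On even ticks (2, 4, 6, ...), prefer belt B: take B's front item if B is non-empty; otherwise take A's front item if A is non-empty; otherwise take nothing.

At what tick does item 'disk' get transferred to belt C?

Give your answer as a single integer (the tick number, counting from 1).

Tick 1: prefer A, take plank from A; A=[flask,orb,mast,bolt,gear] B=[tube,disk,peg,iron] C=[plank]
Tick 2: prefer B, take tube from B; A=[flask,orb,mast,bolt,gear] B=[disk,peg,iron] C=[plank,tube]
Tick 3: prefer A, take flask from A; A=[orb,mast,bolt,gear] B=[disk,peg,iron] C=[plank,tube,flask]
Tick 4: prefer B, take disk from B; A=[orb,mast,bolt,gear] B=[peg,iron] C=[plank,tube,flask,disk]

Answer: 4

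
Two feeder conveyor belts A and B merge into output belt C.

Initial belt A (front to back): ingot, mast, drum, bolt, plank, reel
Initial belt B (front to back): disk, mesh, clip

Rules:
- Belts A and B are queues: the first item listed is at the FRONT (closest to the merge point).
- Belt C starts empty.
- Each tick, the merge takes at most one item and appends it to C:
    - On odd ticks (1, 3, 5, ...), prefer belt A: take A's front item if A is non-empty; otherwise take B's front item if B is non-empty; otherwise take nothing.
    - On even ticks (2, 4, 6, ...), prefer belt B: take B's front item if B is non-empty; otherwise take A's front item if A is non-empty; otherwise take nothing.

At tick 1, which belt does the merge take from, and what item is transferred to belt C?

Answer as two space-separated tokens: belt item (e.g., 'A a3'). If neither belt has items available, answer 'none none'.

Answer: A ingot

Derivation:
Tick 1: prefer A, take ingot from A; A=[mast,drum,bolt,plank,reel] B=[disk,mesh,clip] C=[ingot]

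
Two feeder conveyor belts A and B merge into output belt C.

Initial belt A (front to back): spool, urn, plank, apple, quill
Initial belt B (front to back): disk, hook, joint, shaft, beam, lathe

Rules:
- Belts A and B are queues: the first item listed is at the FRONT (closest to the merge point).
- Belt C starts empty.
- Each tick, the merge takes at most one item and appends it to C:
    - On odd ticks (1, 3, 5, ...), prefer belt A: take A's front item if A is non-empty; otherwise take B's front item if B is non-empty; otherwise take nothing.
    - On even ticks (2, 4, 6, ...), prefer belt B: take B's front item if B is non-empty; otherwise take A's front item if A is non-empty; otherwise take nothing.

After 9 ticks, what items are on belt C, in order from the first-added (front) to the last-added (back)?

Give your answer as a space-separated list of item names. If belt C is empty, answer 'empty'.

Tick 1: prefer A, take spool from A; A=[urn,plank,apple,quill] B=[disk,hook,joint,shaft,beam,lathe] C=[spool]
Tick 2: prefer B, take disk from B; A=[urn,plank,apple,quill] B=[hook,joint,shaft,beam,lathe] C=[spool,disk]
Tick 3: prefer A, take urn from A; A=[plank,apple,quill] B=[hook,joint,shaft,beam,lathe] C=[spool,disk,urn]
Tick 4: prefer B, take hook from B; A=[plank,apple,quill] B=[joint,shaft,beam,lathe] C=[spool,disk,urn,hook]
Tick 5: prefer A, take plank from A; A=[apple,quill] B=[joint,shaft,beam,lathe] C=[spool,disk,urn,hook,plank]
Tick 6: prefer B, take joint from B; A=[apple,quill] B=[shaft,beam,lathe] C=[spool,disk,urn,hook,plank,joint]
Tick 7: prefer A, take apple from A; A=[quill] B=[shaft,beam,lathe] C=[spool,disk,urn,hook,plank,joint,apple]
Tick 8: prefer B, take shaft from B; A=[quill] B=[beam,lathe] C=[spool,disk,urn,hook,plank,joint,apple,shaft]
Tick 9: prefer A, take quill from A; A=[-] B=[beam,lathe] C=[spool,disk,urn,hook,plank,joint,apple,shaft,quill]

Answer: spool disk urn hook plank joint apple shaft quill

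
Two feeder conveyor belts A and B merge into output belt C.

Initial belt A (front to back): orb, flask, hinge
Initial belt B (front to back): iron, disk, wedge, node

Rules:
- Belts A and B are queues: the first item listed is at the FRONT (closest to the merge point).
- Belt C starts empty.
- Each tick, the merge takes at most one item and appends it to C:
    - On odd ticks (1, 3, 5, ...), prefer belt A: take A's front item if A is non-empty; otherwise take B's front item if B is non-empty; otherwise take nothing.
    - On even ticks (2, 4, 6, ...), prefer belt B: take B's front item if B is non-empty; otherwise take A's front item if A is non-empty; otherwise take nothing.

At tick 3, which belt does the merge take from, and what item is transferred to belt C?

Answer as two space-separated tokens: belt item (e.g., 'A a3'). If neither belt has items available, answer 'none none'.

Tick 1: prefer A, take orb from A; A=[flask,hinge] B=[iron,disk,wedge,node] C=[orb]
Tick 2: prefer B, take iron from B; A=[flask,hinge] B=[disk,wedge,node] C=[orb,iron]
Tick 3: prefer A, take flask from A; A=[hinge] B=[disk,wedge,node] C=[orb,iron,flask]

Answer: A flask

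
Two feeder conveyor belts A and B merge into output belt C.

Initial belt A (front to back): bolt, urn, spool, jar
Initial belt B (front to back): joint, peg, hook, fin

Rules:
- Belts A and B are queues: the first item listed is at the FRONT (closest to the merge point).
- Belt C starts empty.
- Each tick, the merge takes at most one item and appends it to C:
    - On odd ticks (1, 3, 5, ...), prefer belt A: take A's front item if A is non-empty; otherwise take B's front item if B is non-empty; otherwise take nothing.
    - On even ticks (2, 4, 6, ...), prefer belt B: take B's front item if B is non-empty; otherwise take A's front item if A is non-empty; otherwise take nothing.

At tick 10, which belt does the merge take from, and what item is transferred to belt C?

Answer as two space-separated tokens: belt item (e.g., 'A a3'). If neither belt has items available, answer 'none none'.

Tick 1: prefer A, take bolt from A; A=[urn,spool,jar] B=[joint,peg,hook,fin] C=[bolt]
Tick 2: prefer B, take joint from B; A=[urn,spool,jar] B=[peg,hook,fin] C=[bolt,joint]
Tick 3: prefer A, take urn from A; A=[spool,jar] B=[peg,hook,fin] C=[bolt,joint,urn]
Tick 4: prefer B, take peg from B; A=[spool,jar] B=[hook,fin] C=[bolt,joint,urn,peg]
Tick 5: prefer A, take spool from A; A=[jar] B=[hook,fin] C=[bolt,joint,urn,peg,spool]
Tick 6: prefer B, take hook from B; A=[jar] B=[fin] C=[bolt,joint,urn,peg,spool,hook]
Tick 7: prefer A, take jar from A; A=[-] B=[fin] C=[bolt,joint,urn,peg,spool,hook,jar]
Tick 8: prefer B, take fin from B; A=[-] B=[-] C=[bolt,joint,urn,peg,spool,hook,jar,fin]
Tick 9: prefer A, both empty, nothing taken; A=[-] B=[-] C=[bolt,joint,urn,peg,spool,hook,jar,fin]
Tick 10: prefer B, both empty, nothing taken; A=[-] B=[-] C=[bolt,joint,urn,peg,spool,hook,jar,fin]

Answer: none none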